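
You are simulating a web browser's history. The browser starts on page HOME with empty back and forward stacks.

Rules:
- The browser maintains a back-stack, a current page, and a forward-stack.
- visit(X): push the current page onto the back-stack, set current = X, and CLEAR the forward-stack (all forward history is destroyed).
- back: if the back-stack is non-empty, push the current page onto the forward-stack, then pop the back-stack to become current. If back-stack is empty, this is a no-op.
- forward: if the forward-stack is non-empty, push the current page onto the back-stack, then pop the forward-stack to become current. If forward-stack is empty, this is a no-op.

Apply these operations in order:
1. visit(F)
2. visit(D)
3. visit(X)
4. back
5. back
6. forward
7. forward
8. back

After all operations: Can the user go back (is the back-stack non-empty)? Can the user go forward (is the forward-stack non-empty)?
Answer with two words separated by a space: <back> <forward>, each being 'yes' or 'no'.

Answer: yes yes

Derivation:
After 1 (visit(F)): cur=F back=1 fwd=0
After 2 (visit(D)): cur=D back=2 fwd=0
After 3 (visit(X)): cur=X back=3 fwd=0
After 4 (back): cur=D back=2 fwd=1
After 5 (back): cur=F back=1 fwd=2
After 6 (forward): cur=D back=2 fwd=1
After 7 (forward): cur=X back=3 fwd=0
After 8 (back): cur=D back=2 fwd=1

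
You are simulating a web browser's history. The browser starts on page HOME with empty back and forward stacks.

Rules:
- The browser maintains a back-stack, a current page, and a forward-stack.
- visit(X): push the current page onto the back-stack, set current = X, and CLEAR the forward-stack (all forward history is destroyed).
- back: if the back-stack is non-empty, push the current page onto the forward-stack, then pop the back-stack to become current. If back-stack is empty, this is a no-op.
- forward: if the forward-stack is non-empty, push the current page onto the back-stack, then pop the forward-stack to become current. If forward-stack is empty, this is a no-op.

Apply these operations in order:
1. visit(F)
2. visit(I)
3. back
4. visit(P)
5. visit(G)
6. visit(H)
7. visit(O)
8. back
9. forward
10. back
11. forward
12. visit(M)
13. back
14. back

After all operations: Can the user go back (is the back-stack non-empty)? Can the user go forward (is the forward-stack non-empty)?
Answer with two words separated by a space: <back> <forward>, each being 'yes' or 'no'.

After 1 (visit(F)): cur=F back=1 fwd=0
After 2 (visit(I)): cur=I back=2 fwd=0
After 3 (back): cur=F back=1 fwd=1
After 4 (visit(P)): cur=P back=2 fwd=0
After 5 (visit(G)): cur=G back=3 fwd=0
After 6 (visit(H)): cur=H back=4 fwd=0
After 7 (visit(O)): cur=O back=5 fwd=0
After 8 (back): cur=H back=4 fwd=1
After 9 (forward): cur=O back=5 fwd=0
After 10 (back): cur=H back=4 fwd=1
After 11 (forward): cur=O back=5 fwd=0
After 12 (visit(M)): cur=M back=6 fwd=0
After 13 (back): cur=O back=5 fwd=1
After 14 (back): cur=H back=4 fwd=2

Answer: yes yes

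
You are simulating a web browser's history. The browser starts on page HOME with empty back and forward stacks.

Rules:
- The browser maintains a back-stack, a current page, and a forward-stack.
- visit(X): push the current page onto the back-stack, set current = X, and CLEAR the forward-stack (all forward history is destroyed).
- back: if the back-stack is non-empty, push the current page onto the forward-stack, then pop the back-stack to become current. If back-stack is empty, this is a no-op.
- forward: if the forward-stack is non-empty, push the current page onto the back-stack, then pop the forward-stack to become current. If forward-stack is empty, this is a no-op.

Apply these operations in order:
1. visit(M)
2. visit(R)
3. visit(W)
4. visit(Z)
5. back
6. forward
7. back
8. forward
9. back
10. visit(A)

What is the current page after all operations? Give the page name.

Answer: A

Derivation:
After 1 (visit(M)): cur=M back=1 fwd=0
After 2 (visit(R)): cur=R back=2 fwd=0
After 3 (visit(W)): cur=W back=3 fwd=0
After 4 (visit(Z)): cur=Z back=4 fwd=0
After 5 (back): cur=W back=3 fwd=1
After 6 (forward): cur=Z back=4 fwd=0
After 7 (back): cur=W back=3 fwd=1
After 8 (forward): cur=Z back=4 fwd=0
After 9 (back): cur=W back=3 fwd=1
After 10 (visit(A)): cur=A back=4 fwd=0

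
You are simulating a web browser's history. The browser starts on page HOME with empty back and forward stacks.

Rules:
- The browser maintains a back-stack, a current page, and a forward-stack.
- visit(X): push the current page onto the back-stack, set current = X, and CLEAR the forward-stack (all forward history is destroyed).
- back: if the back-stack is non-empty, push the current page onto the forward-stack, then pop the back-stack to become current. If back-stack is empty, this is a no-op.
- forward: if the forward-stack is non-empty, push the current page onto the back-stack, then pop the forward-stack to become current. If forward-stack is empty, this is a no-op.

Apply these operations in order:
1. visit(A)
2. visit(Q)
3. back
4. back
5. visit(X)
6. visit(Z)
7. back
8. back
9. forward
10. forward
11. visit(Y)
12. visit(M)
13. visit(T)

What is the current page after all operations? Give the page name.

Answer: T

Derivation:
After 1 (visit(A)): cur=A back=1 fwd=0
After 2 (visit(Q)): cur=Q back=2 fwd=0
After 3 (back): cur=A back=1 fwd=1
After 4 (back): cur=HOME back=0 fwd=2
After 5 (visit(X)): cur=X back=1 fwd=0
After 6 (visit(Z)): cur=Z back=2 fwd=0
After 7 (back): cur=X back=1 fwd=1
After 8 (back): cur=HOME back=0 fwd=2
After 9 (forward): cur=X back=1 fwd=1
After 10 (forward): cur=Z back=2 fwd=0
After 11 (visit(Y)): cur=Y back=3 fwd=0
After 12 (visit(M)): cur=M back=4 fwd=0
After 13 (visit(T)): cur=T back=5 fwd=0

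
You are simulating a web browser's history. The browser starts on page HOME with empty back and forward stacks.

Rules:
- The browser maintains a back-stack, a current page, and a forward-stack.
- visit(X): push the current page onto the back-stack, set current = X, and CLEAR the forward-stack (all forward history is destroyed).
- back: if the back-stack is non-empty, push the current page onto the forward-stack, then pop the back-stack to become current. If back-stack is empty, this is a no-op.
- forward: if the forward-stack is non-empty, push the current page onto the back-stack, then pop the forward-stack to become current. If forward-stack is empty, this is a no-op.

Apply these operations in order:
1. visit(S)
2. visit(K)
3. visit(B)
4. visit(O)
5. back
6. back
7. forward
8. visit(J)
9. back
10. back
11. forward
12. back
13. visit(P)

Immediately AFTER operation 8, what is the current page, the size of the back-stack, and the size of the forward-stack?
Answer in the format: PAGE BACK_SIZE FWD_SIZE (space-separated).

After 1 (visit(S)): cur=S back=1 fwd=0
After 2 (visit(K)): cur=K back=2 fwd=0
After 3 (visit(B)): cur=B back=3 fwd=0
After 4 (visit(O)): cur=O back=4 fwd=0
After 5 (back): cur=B back=3 fwd=1
After 6 (back): cur=K back=2 fwd=2
After 7 (forward): cur=B back=3 fwd=1
After 8 (visit(J)): cur=J back=4 fwd=0

J 4 0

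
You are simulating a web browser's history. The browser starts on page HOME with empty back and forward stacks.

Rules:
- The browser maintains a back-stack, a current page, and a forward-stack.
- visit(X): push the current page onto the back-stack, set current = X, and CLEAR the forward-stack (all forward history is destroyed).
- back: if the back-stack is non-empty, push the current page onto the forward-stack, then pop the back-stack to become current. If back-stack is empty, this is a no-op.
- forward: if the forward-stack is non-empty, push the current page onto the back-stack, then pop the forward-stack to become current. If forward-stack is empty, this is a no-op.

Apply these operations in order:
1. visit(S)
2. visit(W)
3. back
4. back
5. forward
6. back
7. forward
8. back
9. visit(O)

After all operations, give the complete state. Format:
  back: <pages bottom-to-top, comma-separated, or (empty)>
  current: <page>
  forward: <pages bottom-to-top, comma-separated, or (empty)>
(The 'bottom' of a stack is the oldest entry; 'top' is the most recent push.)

After 1 (visit(S)): cur=S back=1 fwd=0
After 2 (visit(W)): cur=W back=2 fwd=0
After 3 (back): cur=S back=1 fwd=1
After 4 (back): cur=HOME back=0 fwd=2
After 5 (forward): cur=S back=1 fwd=1
After 6 (back): cur=HOME back=0 fwd=2
After 7 (forward): cur=S back=1 fwd=1
After 8 (back): cur=HOME back=0 fwd=2
After 9 (visit(O)): cur=O back=1 fwd=0

Answer: back: HOME
current: O
forward: (empty)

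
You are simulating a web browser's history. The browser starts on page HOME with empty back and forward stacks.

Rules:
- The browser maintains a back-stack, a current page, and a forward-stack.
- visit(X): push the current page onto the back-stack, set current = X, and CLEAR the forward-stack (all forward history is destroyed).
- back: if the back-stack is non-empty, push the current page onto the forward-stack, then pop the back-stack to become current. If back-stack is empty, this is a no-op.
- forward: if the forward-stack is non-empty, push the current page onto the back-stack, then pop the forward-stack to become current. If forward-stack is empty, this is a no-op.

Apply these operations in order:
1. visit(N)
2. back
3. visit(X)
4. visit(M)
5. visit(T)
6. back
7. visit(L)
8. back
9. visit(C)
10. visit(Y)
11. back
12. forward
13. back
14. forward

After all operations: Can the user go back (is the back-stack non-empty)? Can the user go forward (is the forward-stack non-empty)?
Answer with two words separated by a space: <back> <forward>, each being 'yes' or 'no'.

Answer: yes no

Derivation:
After 1 (visit(N)): cur=N back=1 fwd=0
After 2 (back): cur=HOME back=0 fwd=1
After 3 (visit(X)): cur=X back=1 fwd=0
After 4 (visit(M)): cur=M back=2 fwd=0
After 5 (visit(T)): cur=T back=3 fwd=0
After 6 (back): cur=M back=2 fwd=1
After 7 (visit(L)): cur=L back=3 fwd=0
After 8 (back): cur=M back=2 fwd=1
After 9 (visit(C)): cur=C back=3 fwd=0
After 10 (visit(Y)): cur=Y back=4 fwd=0
After 11 (back): cur=C back=3 fwd=1
After 12 (forward): cur=Y back=4 fwd=0
After 13 (back): cur=C back=3 fwd=1
After 14 (forward): cur=Y back=4 fwd=0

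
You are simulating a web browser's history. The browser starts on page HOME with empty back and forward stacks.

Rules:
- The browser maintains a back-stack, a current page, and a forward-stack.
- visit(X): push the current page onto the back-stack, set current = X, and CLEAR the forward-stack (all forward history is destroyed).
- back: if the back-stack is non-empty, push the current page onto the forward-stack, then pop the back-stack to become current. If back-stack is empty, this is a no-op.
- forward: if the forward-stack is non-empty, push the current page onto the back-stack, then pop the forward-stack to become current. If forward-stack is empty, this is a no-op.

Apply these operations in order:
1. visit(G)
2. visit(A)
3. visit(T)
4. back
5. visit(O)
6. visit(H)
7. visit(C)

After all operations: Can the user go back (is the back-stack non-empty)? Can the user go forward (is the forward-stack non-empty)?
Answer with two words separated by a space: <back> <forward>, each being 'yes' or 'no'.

Answer: yes no

Derivation:
After 1 (visit(G)): cur=G back=1 fwd=0
After 2 (visit(A)): cur=A back=2 fwd=0
After 3 (visit(T)): cur=T back=3 fwd=0
After 4 (back): cur=A back=2 fwd=1
After 5 (visit(O)): cur=O back=3 fwd=0
After 6 (visit(H)): cur=H back=4 fwd=0
After 7 (visit(C)): cur=C back=5 fwd=0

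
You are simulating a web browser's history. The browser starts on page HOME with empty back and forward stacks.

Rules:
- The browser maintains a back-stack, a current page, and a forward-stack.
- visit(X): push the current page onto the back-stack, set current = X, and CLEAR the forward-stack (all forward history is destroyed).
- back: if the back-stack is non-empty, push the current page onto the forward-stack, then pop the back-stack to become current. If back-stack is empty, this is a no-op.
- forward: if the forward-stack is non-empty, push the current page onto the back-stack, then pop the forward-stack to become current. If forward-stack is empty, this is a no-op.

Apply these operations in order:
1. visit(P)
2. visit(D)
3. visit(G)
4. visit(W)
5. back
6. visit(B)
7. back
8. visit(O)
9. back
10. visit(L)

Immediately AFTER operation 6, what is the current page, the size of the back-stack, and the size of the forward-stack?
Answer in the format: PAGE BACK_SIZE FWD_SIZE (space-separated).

After 1 (visit(P)): cur=P back=1 fwd=0
After 2 (visit(D)): cur=D back=2 fwd=0
After 3 (visit(G)): cur=G back=3 fwd=0
After 4 (visit(W)): cur=W back=4 fwd=0
After 5 (back): cur=G back=3 fwd=1
After 6 (visit(B)): cur=B back=4 fwd=0

B 4 0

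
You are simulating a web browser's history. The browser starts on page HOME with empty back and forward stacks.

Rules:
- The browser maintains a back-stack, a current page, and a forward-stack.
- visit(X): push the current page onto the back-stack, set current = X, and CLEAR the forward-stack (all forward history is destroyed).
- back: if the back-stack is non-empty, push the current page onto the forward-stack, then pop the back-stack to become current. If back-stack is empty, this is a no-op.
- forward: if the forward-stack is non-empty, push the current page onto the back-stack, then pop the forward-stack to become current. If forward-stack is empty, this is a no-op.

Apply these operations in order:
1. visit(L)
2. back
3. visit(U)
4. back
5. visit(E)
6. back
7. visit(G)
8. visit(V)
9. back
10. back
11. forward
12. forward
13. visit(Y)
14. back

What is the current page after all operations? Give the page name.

After 1 (visit(L)): cur=L back=1 fwd=0
After 2 (back): cur=HOME back=0 fwd=1
After 3 (visit(U)): cur=U back=1 fwd=0
After 4 (back): cur=HOME back=0 fwd=1
After 5 (visit(E)): cur=E back=1 fwd=0
After 6 (back): cur=HOME back=0 fwd=1
After 7 (visit(G)): cur=G back=1 fwd=0
After 8 (visit(V)): cur=V back=2 fwd=0
After 9 (back): cur=G back=1 fwd=1
After 10 (back): cur=HOME back=0 fwd=2
After 11 (forward): cur=G back=1 fwd=1
After 12 (forward): cur=V back=2 fwd=0
After 13 (visit(Y)): cur=Y back=3 fwd=0
After 14 (back): cur=V back=2 fwd=1

Answer: V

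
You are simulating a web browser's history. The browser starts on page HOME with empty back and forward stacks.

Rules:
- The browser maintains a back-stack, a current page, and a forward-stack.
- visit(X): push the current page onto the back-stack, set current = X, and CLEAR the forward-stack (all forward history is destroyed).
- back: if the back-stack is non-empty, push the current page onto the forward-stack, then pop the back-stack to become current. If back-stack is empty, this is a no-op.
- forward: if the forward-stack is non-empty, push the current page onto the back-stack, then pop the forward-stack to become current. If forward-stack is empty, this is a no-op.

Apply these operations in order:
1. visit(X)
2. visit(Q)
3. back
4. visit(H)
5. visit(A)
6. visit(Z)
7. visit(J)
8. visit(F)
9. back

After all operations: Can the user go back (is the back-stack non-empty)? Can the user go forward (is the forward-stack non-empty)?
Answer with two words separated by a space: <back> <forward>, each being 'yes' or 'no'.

Answer: yes yes

Derivation:
After 1 (visit(X)): cur=X back=1 fwd=0
After 2 (visit(Q)): cur=Q back=2 fwd=0
After 3 (back): cur=X back=1 fwd=1
After 4 (visit(H)): cur=H back=2 fwd=0
After 5 (visit(A)): cur=A back=3 fwd=0
After 6 (visit(Z)): cur=Z back=4 fwd=0
After 7 (visit(J)): cur=J back=5 fwd=0
After 8 (visit(F)): cur=F back=6 fwd=0
After 9 (back): cur=J back=5 fwd=1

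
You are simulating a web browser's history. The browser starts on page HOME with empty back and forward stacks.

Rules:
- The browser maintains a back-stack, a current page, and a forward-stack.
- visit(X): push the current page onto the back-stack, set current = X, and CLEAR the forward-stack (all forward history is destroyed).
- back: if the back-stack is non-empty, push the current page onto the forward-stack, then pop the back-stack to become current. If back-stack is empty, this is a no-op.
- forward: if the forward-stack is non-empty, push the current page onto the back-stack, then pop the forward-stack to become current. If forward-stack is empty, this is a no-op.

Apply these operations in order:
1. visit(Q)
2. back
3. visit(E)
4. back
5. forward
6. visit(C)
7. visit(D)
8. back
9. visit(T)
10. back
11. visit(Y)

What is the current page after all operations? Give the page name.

Answer: Y

Derivation:
After 1 (visit(Q)): cur=Q back=1 fwd=0
After 2 (back): cur=HOME back=0 fwd=1
After 3 (visit(E)): cur=E back=1 fwd=0
After 4 (back): cur=HOME back=0 fwd=1
After 5 (forward): cur=E back=1 fwd=0
After 6 (visit(C)): cur=C back=2 fwd=0
After 7 (visit(D)): cur=D back=3 fwd=0
After 8 (back): cur=C back=2 fwd=1
After 9 (visit(T)): cur=T back=3 fwd=0
After 10 (back): cur=C back=2 fwd=1
After 11 (visit(Y)): cur=Y back=3 fwd=0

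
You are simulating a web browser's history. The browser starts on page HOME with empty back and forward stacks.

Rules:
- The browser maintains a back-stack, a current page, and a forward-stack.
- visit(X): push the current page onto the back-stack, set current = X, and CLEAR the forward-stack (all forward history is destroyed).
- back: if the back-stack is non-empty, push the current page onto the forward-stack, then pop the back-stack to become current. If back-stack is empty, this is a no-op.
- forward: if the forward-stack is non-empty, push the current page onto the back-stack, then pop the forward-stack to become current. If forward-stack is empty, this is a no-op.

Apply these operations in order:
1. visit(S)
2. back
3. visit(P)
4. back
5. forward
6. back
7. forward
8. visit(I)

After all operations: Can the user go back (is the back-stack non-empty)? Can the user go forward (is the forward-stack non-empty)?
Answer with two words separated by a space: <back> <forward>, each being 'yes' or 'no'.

Answer: yes no

Derivation:
After 1 (visit(S)): cur=S back=1 fwd=0
After 2 (back): cur=HOME back=0 fwd=1
After 3 (visit(P)): cur=P back=1 fwd=0
After 4 (back): cur=HOME back=0 fwd=1
After 5 (forward): cur=P back=1 fwd=0
After 6 (back): cur=HOME back=0 fwd=1
After 7 (forward): cur=P back=1 fwd=0
After 8 (visit(I)): cur=I back=2 fwd=0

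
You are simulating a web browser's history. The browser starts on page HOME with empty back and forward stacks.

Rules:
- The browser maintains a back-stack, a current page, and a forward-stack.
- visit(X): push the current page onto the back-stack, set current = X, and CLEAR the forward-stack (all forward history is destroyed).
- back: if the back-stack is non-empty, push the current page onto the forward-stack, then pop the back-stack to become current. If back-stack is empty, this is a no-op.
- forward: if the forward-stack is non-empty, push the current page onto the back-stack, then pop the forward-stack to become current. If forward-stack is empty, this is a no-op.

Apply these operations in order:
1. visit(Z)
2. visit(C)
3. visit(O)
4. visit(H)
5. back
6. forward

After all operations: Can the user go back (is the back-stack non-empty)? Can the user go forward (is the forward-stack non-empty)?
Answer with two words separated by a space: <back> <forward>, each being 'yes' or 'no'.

Answer: yes no

Derivation:
After 1 (visit(Z)): cur=Z back=1 fwd=0
After 2 (visit(C)): cur=C back=2 fwd=0
After 3 (visit(O)): cur=O back=3 fwd=0
After 4 (visit(H)): cur=H back=4 fwd=0
After 5 (back): cur=O back=3 fwd=1
After 6 (forward): cur=H back=4 fwd=0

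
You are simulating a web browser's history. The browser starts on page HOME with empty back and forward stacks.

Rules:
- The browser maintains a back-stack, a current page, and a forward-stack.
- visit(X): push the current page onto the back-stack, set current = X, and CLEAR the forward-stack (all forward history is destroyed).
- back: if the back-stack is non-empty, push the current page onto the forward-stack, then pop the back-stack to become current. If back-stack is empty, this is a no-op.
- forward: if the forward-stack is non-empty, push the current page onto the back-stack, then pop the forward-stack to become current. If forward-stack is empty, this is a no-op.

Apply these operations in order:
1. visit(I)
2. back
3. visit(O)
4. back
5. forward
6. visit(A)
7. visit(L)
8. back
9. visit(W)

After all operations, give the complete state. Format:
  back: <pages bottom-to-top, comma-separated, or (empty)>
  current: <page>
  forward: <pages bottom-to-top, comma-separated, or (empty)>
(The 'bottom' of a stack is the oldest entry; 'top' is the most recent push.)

After 1 (visit(I)): cur=I back=1 fwd=0
After 2 (back): cur=HOME back=0 fwd=1
After 3 (visit(O)): cur=O back=1 fwd=0
After 4 (back): cur=HOME back=0 fwd=1
After 5 (forward): cur=O back=1 fwd=0
After 6 (visit(A)): cur=A back=2 fwd=0
After 7 (visit(L)): cur=L back=3 fwd=0
After 8 (back): cur=A back=2 fwd=1
After 9 (visit(W)): cur=W back=3 fwd=0

Answer: back: HOME,O,A
current: W
forward: (empty)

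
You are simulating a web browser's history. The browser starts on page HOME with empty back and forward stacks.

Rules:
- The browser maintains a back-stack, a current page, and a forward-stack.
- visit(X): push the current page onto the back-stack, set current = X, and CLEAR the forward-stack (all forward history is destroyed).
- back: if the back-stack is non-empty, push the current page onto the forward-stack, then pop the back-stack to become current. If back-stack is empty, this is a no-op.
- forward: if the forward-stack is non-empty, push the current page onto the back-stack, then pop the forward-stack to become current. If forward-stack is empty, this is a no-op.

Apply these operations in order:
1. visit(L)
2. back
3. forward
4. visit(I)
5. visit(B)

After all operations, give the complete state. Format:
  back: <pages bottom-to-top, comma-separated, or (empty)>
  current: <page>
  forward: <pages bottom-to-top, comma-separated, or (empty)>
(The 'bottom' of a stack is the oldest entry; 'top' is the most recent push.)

Answer: back: HOME,L,I
current: B
forward: (empty)

Derivation:
After 1 (visit(L)): cur=L back=1 fwd=0
After 2 (back): cur=HOME back=0 fwd=1
After 3 (forward): cur=L back=1 fwd=0
After 4 (visit(I)): cur=I back=2 fwd=0
After 5 (visit(B)): cur=B back=3 fwd=0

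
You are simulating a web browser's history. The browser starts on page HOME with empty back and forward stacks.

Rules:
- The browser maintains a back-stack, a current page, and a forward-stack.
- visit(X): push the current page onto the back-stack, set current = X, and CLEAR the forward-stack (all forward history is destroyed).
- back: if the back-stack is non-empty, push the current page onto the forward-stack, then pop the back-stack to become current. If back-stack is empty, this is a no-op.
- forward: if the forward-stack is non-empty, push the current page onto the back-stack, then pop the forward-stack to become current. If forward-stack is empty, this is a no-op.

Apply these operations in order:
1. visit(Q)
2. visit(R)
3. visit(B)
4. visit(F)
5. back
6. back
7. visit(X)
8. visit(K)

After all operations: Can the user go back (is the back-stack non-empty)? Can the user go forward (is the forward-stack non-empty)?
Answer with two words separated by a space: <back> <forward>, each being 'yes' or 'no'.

After 1 (visit(Q)): cur=Q back=1 fwd=0
After 2 (visit(R)): cur=R back=2 fwd=0
After 3 (visit(B)): cur=B back=3 fwd=0
After 4 (visit(F)): cur=F back=4 fwd=0
After 5 (back): cur=B back=3 fwd=1
After 6 (back): cur=R back=2 fwd=2
After 7 (visit(X)): cur=X back=3 fwd=0
After 8 (visit(K)): cur=K back=4 fwd=0

Answer: yes no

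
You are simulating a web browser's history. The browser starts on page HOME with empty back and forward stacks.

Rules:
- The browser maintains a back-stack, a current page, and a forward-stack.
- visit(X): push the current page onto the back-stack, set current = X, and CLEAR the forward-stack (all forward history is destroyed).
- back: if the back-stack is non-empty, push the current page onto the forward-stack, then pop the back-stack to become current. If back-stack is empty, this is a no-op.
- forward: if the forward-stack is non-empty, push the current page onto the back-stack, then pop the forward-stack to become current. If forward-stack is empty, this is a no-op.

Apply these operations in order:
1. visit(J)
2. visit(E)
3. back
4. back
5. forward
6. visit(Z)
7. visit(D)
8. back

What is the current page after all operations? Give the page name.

After 1 (visit(J)): cur=J back=1 fwd=0
After 2 (visit(E)): cur=E back=2 fwd=0
After 3 (back): cur=J back=1 fwd=1
After 4 (back): cur=HOME back=0 fwd=2
After 5 (forward): cur=J back=1 fwd=1
After 6 (visit(Z)): cur=Z back=2 fwd=0
After 7 (visit(D)): cur=D back=3 fwd=0
After 8 (back): cur=Z back=2 fwd=1

Answer: Z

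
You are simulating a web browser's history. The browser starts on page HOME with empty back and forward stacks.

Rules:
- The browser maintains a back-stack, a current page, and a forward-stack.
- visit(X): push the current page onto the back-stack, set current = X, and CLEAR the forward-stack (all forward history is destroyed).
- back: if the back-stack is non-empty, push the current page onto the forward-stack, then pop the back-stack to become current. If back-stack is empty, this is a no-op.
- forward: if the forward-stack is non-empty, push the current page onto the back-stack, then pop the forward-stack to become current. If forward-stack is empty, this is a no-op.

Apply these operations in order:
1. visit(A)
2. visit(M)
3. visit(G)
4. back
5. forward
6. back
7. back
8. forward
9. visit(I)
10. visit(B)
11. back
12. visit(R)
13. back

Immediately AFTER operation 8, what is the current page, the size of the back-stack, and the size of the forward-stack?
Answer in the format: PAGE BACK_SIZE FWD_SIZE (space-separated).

After 1 (visit(A)): cur=A back=1 fwd=0
After 2 (visit(M)): cur=M back=2 fwd=0
After 3 (visit(G)): cur=G back=3 fwd=0
After 4 (back): cur=M back=2 fwd=1
After 5 (forward): cur=G back=3 fwd=0
After 6 (back): cur=M back=2 fwd=1
After 7 (back): cur=A back=1 fwd=2
After 8 (forward): cur=M back=2 fwd=1

M 2 1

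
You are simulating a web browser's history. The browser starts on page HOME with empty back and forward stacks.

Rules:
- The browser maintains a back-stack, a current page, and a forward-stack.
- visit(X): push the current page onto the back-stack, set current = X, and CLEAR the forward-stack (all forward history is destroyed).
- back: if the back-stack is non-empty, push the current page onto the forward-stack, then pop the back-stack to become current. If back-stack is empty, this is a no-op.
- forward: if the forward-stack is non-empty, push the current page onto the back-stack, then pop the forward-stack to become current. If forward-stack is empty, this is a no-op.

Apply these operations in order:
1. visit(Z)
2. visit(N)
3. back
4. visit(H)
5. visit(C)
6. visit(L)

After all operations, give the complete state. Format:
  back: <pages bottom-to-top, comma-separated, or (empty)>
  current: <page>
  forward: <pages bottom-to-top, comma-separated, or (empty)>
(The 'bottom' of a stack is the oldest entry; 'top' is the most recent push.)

Answer: back: HOME,Z,H,C
current: L
forward: (empty)

Derivation:
After 1 (visit(Z)): cur=Z back=1 fwd=0
After 2 (visit(N)): cur=N back=2 fwd=0
After 3 (back): cur=Z back=1 fwd=1
After 4 (visit(H)): cur=H back=2 fwd=0
After 5 (visit(C)): cur=C back=3 fwd=0
After 6 (visit(L)): cur=L back=4 fwd=0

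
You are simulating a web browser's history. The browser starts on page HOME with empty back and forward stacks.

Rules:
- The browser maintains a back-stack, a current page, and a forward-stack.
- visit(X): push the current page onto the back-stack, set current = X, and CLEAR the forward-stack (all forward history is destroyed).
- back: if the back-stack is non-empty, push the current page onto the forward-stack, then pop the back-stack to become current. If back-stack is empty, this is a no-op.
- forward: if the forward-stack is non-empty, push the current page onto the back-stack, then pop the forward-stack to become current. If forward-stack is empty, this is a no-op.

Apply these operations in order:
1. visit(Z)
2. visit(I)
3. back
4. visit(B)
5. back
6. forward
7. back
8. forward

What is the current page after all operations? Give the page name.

After 1 (visit(Z)): cur=Z back=1 fwd=0
After 2 (visit(I)): cur=I back=2 fwd=0
After 3 (back): cur=Z back=1 fwd=1
After 4 (visit(B)): cur=B back=2 fwd=0
After 5 (back): cur=Z back=1 fwd=1
After 6 (forward): cur=B back=2 fwd=0
After 7 (back): cur=Z back=1 fwd=1
After 8 (forward): cur=B back=2 fwd=0

Answer: B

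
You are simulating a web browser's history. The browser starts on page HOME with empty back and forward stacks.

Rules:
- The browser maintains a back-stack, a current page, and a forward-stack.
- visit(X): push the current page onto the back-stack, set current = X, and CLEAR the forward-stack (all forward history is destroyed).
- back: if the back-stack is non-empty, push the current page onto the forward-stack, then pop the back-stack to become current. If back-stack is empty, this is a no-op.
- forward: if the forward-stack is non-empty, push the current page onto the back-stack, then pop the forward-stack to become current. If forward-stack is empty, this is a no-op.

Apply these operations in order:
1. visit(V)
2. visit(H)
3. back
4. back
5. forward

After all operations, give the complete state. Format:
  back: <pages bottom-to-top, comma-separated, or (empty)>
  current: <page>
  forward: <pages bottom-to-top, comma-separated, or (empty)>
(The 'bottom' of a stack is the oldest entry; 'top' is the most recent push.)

Answer: back: HOME
current: V
forward: H

Derivation:
After 1 (visit(V)): cur=V back=1 fwd=0
After 2 (visit(H)): cur=H back=2 fwd=0
After 3 (back): cur=V back=1 fwd=1
After 4 (back): cur=HOME back=0 fwd=2
After 5 (forward): cur=V back=1 fwd=1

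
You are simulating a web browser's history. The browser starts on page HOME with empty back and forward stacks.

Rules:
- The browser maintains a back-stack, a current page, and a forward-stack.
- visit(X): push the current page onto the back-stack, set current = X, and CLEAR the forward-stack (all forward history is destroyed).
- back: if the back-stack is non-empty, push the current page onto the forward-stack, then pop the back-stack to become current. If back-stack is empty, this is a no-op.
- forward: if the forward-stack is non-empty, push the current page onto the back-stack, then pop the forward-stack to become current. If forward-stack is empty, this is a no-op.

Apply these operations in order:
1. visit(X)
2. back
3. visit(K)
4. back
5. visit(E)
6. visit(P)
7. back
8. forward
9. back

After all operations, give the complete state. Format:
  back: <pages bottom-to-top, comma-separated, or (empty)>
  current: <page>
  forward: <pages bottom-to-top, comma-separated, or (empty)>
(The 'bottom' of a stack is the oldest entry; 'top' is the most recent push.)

Answer: back: HOME
current: E
forward: P

Derivation:
After 1 (visit(X)): cur=X back=1 fwd=0
After 2 (back): cur=HOME back=0 fwd=1
After 3 (visit(K)): cur=K back=1 fwd=0
After 4 (back): cur=HOME back=0 fwd=1
After 5 (visit(E)): cur=E back=1 fwd=0
After 6 (visit(P)): cur=P back=2 fwd=0
After 7 (back): cur=E back=1 fwd=1
After 8 (forward): cur=P back=2 fwd=0
After 9 (back): cur=E back=1 fwd=1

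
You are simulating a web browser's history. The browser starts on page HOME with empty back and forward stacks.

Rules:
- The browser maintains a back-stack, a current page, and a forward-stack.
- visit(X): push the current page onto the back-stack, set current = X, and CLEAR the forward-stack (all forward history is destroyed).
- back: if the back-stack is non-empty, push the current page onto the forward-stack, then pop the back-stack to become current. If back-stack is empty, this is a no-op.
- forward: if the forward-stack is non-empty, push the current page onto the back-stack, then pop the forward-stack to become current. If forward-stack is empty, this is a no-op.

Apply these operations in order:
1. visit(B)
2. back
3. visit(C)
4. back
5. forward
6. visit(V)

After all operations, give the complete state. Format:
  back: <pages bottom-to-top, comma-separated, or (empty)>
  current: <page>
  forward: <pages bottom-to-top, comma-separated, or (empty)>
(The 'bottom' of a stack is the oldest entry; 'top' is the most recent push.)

After 1 (visit(B)): cur=B back=1 fwd=0
After 2 (back): cur=HOME back=0 fwd=1
After 3 (visit(C)): cur=C back=1 fwd=0
After 4 (back): cur=HOME back=0 fwd=1
After 5 (forward): cur=C back=1 fwd=0
After 6 (visit(V)): cur=V back=2 fwd=0

Answer: back: HOME,C
current: V
forward: (empty)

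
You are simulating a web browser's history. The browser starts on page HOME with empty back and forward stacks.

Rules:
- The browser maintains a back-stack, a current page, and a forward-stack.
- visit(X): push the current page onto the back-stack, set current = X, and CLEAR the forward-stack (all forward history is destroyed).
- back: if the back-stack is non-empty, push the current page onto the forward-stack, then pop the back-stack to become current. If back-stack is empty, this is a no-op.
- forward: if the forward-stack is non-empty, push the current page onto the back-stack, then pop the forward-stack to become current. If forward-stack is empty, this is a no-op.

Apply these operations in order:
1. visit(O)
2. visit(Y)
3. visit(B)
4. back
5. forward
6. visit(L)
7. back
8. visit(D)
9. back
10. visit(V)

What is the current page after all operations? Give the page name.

After 1 (visit(O)): cur=O back=1 fwd=0
After 2 (visit(Y)): cur=Y back=2 fwd=0
After 3 (visit(B)): cur=B back=3 fwd=0
After 4 (back): cur=Y back=2 fwd=1
After 5 (forward): cur=B back=3 fwd=0
After 6 (visit(L)): cur=L back=4 fwd=0
After 7 (back): cur=B back=3 fwd=1
After 8 (visit(D)): cur=D back=4 fwd=0
After 9 (back): cur=B back=3 fwd=1
After 10 (visit(V)): cur=V back=4 fwd=0

Answer: V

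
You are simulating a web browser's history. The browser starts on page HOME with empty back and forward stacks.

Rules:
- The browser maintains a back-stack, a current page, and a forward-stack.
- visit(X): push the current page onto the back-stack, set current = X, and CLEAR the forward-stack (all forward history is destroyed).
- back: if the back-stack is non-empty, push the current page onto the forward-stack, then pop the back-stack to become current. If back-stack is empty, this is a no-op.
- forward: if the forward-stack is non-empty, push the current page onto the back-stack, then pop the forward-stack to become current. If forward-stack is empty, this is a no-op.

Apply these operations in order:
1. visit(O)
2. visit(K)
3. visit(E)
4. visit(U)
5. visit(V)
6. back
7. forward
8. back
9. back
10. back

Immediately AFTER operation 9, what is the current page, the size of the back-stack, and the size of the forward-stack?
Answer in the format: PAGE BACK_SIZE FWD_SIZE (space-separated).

After 1 (visit(O)): cur=O back=1 fwd=0
After 2 (visit(K)): cur=K back=2 fwd=0
After 3 (visit(E)): cur=E back=3 fwd=0
After 4 (visit(U)): cur=U back=4 fwd=0
After 5 (visit(V)): cur=V back=5 fwd=0
After 6 (back): cur=U back=4 fwd=1
After 7 (forward): cur=V back=5 fwd=0
After 8 (back): cur=U back=4 fwd=1
After 9 (back): cur=E back=3 fwd=2

E 3 2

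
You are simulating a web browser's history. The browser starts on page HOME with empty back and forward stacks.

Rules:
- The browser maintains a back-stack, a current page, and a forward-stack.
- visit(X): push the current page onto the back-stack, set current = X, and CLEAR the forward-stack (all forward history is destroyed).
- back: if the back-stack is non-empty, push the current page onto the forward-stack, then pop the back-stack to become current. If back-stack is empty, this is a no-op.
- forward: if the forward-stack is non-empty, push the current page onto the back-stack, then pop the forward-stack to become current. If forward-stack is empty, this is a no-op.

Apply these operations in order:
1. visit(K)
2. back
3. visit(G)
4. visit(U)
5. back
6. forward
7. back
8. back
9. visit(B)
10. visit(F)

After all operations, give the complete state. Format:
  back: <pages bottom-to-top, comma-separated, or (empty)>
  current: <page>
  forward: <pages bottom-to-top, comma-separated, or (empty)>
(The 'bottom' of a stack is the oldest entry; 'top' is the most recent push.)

Answer: back: HOME,B
current: F
forward: (empty)

Derivation:
After 1 (visit(K)): cur=K back=1 fwd=0
After 2 (back): cur=HOME back=0 fwd=1
After 3 (visit(G)): cur=G back=1 fwd=0
After 4 (visit(U)): cur=U back=2 fwd=0
After 5 (back): cur=G back=1 fwd=1
After 6 (forward): cur=U back=2 fwd=0
After 7 (back): cur=G back=1 fwd=1
After 8 (back): cur=HOME back=0 fwd=2
After 9 (visit(B)): cur=B back=1 fwd=0
After 10 (visit(F)): cur=F back=2 fwd=0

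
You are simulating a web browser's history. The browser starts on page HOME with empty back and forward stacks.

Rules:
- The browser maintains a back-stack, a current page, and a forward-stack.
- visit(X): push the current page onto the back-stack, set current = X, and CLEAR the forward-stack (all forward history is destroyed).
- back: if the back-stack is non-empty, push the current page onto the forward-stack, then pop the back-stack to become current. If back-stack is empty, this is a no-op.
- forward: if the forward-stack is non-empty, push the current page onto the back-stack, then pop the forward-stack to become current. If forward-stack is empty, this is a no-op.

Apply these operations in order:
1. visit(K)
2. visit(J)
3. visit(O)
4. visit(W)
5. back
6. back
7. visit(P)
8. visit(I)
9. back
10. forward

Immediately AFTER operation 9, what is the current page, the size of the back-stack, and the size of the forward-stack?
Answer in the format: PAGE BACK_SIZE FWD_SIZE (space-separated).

After 1 (visit(K)): cur=K back=1 fwd=0
After 2 (visit(J)): cur=J back=2 fwd=0
After 3 (visit(O)): cur=O back=3 fwd=0
After 4 (visit(W)): cur=W back=4 fwd=0
After 5 (back): cur=O back=3 fwd=1
After 6 (back): cur=J back=2 fwd=2
After 7 (visit(P)): cur=P back=3 fwd=0
After 8 (visit(I)): cur=I back=4 fwd=0
After 9 (back): cur=P back=3 fwd=1

P 3 1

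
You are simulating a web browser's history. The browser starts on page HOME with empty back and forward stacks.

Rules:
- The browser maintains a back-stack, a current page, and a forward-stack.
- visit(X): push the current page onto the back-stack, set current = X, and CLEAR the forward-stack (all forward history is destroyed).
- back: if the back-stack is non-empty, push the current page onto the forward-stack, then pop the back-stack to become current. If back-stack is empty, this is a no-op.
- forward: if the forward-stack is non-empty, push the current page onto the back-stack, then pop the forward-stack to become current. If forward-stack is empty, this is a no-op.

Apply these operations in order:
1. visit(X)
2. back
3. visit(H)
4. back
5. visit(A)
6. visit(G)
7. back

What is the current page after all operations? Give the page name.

Answer: A

Derivation:
After 1 (visit(X)): cur=X back=1 fwd=0
After 2 (back): cur=HOME back=0 fwd=1
After 3 (visit(H)): cur=H back=1 fwd=0
After 4 (back): cur=HOME back=0 fwd=1
After 5 (visit(A)): cur=A back=1 fwd=0
After 6 (visit(G)): cur=G back=2 fwd=0
After 7 (back): cur=A back=1 fwd=1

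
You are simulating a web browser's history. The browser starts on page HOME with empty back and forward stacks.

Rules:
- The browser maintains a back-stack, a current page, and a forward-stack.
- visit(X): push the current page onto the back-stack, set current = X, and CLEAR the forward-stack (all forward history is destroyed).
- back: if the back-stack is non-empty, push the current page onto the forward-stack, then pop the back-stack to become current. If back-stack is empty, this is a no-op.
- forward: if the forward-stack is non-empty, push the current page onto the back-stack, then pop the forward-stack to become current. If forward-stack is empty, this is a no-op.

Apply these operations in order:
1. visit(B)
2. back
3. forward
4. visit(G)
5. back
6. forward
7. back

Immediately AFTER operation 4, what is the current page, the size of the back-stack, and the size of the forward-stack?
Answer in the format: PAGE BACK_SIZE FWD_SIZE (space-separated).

After 1 (visit(B)): cur=B back=1 fwd=0
After 2 (back): cur=HOME back=0 fwd=1
After 3 (forward): cur=B back=1 fwd=0
After 4 (visit(G)): cur=G back=2 fwd=0

G 2 0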